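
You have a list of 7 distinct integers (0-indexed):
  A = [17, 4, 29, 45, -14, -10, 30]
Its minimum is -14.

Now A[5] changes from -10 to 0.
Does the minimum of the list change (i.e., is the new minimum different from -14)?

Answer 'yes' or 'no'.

Old min = -14
Change: A[5] -10 -> 0
Changed element was NOT the min; min changes only if 0 < -14.
New min = -14; changed? no

Answer: no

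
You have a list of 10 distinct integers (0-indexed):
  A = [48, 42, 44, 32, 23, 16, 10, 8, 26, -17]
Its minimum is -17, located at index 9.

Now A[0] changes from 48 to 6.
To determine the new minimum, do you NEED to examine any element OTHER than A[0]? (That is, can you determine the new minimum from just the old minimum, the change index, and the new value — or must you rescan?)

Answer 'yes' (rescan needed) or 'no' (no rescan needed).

Answer: no

Derivation:
Old min = -17 at index 9
Change at index 0: 48 -> 6
Index 0 was NOT the min. New min = min(-17, 6). No rescan of other elements needed.
Needs rescan: no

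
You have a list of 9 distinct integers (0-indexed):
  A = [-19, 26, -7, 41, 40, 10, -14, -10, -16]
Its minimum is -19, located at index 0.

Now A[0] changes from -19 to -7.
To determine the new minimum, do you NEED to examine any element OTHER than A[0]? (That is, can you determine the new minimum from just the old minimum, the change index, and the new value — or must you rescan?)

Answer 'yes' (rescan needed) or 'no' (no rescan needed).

Old min = -19 at index 0
Change at index 0: -19 -> -7
Index 0 WAS the min and new value -7 > old min -19. Must rescan other elements to find the new min.
Needs rescan: yes

Answer: yes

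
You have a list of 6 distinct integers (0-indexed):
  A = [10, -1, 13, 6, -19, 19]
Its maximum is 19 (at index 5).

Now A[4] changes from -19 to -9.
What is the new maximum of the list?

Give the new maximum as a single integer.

Answer: 19

Derivation:
Old max = 19 (at index 5)
Change: A[4] -19 -> -9
Changed element was NOT the old max.
  New max = max(old_max, new_val) = max(19, -9) = 19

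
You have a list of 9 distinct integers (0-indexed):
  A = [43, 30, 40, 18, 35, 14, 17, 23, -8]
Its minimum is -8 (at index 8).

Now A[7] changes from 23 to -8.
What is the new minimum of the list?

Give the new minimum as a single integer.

Answer: -8

Derivation:
Old min = -8 (at index 8)
Change: A[7] 23 -> -8
Changed element was NOT the old min.
  New min = min(old_min, new_val) = min(-8, -8) = -8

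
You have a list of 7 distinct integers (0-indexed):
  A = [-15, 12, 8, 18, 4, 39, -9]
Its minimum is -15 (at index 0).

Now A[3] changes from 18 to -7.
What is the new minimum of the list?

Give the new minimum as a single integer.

Answer: -15

Derivation:
Old min = -15 (at index 0)
Change: A[3] 18 -> -7
Changed element was NOT the old min.
  New min = min(old_min, new_val) = min(-15, -7) = -15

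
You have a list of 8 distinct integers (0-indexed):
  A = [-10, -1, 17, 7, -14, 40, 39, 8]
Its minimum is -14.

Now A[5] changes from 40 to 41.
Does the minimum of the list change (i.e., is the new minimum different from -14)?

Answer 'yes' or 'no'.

Answer: no

Derivation:
Old min = -14
Change: A[5] 40 -> 41
Changed element was NOT the min; min changes only if 41 < -14.
New min = -14; changed? no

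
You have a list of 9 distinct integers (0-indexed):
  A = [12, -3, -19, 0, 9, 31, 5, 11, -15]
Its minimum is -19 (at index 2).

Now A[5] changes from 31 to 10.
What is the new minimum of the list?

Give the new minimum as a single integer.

Answer: -19

Derivation:
Old min = -19 (at index 2)
Change: A[5] 31 -> 10
Changed element was NOT the old min.
  New min = min(old_min, new_val) = min(-19, 10) = -19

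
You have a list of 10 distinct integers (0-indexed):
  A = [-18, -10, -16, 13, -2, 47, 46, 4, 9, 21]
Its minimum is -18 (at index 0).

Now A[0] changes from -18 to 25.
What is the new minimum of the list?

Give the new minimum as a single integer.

Old min = -18 (at index 0)
Change: A[0] -18 -> 25
Changed element WAS the min. Need to check: is 25 still <= all others?
  Min of remaining elements: -16
  New min = min(25, -16) = -16

Answer: -16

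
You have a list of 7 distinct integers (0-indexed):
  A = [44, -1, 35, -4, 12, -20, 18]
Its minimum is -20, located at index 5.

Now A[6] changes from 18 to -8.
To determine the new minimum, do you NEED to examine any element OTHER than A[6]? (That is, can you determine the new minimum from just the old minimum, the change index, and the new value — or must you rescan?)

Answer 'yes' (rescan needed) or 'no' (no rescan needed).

Old min = -20 at index 5
Change at index 6: 18 -> -8
Index 6 was NOT the min. New min = min(-20, -8). No rescan of other elements needed.
Needs rescan: no

Answer: no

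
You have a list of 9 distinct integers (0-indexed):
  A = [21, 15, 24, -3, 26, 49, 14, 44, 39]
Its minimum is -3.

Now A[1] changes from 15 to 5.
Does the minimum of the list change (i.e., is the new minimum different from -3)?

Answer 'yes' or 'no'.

Answer: no

Derivation:
Old min = -3
Change: A[1] 15 -> 5
Changed element was NOT the min; min changes only if 5 < -3.
New min = -3; changed? no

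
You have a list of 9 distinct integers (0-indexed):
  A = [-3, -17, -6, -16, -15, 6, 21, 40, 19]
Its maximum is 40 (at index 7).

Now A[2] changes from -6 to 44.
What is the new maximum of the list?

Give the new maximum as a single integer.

Answer: 44

Derivation:
Old max = 40 (at index 7)
Change: A[2] -6 -> 44
Changed element was NOT the old max.
  New max = max(old_max, new_val) = max(40, 44) = 44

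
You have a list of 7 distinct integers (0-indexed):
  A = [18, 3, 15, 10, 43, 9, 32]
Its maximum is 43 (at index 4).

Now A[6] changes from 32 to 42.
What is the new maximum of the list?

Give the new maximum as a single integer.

Old max = 43 (at index 4)
Change: A[6] 32 -> 42
Changed element was NOT the old max.
  New max = max(old_max, new_val) = max(43, 42) = 43

Answer: 43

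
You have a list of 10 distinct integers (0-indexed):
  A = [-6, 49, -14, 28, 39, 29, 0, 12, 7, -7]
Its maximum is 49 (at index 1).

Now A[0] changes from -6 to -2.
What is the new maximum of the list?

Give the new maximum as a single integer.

Old max = 49 (at index 1)
Change: A[0] -6 -> -2
Changed element was NOT the old max.
  New max = max(old_max, new_val) = max(49, -2) = 49

Answer: 49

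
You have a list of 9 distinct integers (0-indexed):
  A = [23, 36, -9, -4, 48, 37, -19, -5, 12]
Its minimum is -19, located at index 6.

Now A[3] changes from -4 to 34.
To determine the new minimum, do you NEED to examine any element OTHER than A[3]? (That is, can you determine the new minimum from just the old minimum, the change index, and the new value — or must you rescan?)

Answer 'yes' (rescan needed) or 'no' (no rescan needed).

Old min = -19 at index 6
Change at index 3: -4 -> 34
Index 3 was NOT the min. New min = min(-19, 34). No rescan of other elements needed.
Needs rescan: no

Answer: no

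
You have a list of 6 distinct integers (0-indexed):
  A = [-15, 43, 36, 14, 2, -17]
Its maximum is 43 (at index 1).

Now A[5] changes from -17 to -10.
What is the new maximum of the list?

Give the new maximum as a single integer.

Old max = 43 (at index 1)
Change: A[5] -17 -> -10
Changed element was NOT the old max.
  New max = max(old_max, new_val) = max(43, -10) = 43

Answer: 43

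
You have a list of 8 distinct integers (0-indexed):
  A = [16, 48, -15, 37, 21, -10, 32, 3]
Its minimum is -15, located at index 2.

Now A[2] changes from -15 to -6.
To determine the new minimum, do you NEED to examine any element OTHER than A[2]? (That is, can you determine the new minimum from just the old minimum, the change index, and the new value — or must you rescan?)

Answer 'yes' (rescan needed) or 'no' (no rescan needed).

Old min = -15 at index 2
Change at index 2: -15 -> -6
Index 2 WAS the min and new value -6 > old min -15. Must rescan other elements to find the new min.
Needs rescan: yes

Answer: yes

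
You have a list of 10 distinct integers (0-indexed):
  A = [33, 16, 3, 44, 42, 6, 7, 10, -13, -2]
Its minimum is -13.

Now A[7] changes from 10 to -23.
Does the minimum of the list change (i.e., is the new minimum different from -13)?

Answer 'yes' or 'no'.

Old min = -13
Change: A[7] 10 -> -23
Changed element was NOT the min; min changes only if -23 < -13.
New min = -23; changed? yes

Answer: yes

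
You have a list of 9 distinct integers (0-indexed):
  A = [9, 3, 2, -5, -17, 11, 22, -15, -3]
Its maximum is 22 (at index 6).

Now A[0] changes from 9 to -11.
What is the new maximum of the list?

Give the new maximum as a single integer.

Answer: 22

Derivation:
Old max = 22 (at index 6)
Change: A[0] 9 -> -11
Changed element was NOT the old max.
  New max = max(old_max, new_val) = max(22, -11) = 22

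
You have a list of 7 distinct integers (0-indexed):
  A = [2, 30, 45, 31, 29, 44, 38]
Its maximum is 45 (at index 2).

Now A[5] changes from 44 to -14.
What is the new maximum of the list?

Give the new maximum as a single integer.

Answer: 45

Derivation:
Old max = 45 (at index 2)
Change: A[5] 44 -> -14
Changed element was NOT the old max.
  New max = max(old_max, new_val) = max(45, -14) = 45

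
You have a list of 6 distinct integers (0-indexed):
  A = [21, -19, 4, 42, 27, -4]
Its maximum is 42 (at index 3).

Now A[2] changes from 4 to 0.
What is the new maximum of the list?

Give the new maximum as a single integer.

Answer: 42

Derivation:
Old max = 42 (at index 3)
Change: A[2] 4 -> 0
Changed element was NOT the old max.
  New max = max(old_max, new_val) = max(42, 0) = 42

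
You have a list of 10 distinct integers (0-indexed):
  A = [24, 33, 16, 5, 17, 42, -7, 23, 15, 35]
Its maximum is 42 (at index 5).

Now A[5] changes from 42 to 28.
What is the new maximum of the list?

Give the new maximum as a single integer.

Answer: 35

Derivation:
Old max = 42 (at index 5)
Change: A[5] 42 -> 28
Changed element WAS the max -> may need rescan.
  Max of remaining elements: 35
  New max = max(28, 35) = 35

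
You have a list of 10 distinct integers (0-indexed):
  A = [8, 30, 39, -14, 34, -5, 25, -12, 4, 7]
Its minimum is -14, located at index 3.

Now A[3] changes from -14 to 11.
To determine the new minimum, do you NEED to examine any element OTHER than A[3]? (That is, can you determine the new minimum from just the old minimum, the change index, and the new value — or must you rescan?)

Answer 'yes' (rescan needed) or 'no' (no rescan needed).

Old min = -14 at index 3
Change at index 3: -14 -> 11
Index 3 WAS the min and new value 11 > old min -14. Must rescan other elements to find the new min.
Needs rescan: yes

Answer: yes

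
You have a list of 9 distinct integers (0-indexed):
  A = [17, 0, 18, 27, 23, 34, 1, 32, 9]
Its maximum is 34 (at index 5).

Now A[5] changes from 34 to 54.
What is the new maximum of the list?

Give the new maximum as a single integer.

Old max = 34 (at index 5)
Change: A[5] 34 -> 54
Changed element WAS the max -> may need rescan.
  Max of remaining elements: 32
  New max = max(54, 32) = 54

Answer: 54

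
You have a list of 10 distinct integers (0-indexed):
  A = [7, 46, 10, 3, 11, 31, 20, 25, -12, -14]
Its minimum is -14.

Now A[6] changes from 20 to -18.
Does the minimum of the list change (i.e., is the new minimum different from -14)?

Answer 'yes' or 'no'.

Answer: yes

Derivation:
Old min = -14
Change: A[6] 20 -> -18
Changed element was NOT the min; min changes only if -18 < -14.
New min = -18; changed? yes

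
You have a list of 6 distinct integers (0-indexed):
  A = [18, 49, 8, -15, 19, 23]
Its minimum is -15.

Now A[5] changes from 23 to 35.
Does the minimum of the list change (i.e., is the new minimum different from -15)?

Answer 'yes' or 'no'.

Old min = -15
Change: A[5] 23 -> 35
Changed element was NOT the min; min changes only if 35 < -15.
New min = -15; changed? no

Answer: no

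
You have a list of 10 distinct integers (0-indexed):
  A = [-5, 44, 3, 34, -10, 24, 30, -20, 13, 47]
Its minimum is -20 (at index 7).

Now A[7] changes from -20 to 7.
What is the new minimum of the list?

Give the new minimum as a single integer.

Old min = -20 (at index 7)
Change: A[7] -20 -> 7
Changed element WAS the min. Need to check: is 7 still <= all others?
  Min of remaining elements: -10
  New min = min(7, -10) = -10

Answer: -10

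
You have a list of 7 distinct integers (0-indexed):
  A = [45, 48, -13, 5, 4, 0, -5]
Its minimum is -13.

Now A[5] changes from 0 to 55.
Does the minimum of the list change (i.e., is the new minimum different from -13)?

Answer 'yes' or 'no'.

Old min = -13
Change: A[5] 0 -> 55
Changed element was NOT the min; min changes only if 55 < -13.
New min = -13; changed? no

Answer: no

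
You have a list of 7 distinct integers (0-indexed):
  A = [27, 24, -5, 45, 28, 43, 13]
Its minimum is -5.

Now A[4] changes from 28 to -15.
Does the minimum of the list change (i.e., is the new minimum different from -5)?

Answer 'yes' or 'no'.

Answer: yes

Derivation:
Old min = -5
Change: A[4] 28 -> -15
Changed element was NOT the min; min changes only if -15 < -5.
New min = -15; changed? yes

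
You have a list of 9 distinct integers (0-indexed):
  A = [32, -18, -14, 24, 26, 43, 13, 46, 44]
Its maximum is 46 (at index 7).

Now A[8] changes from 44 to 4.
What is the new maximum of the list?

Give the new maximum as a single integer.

Answer: 46

Derivation:
Old max = 46 (at index 7)
Change: A[8] 44 -> 4
Changed element was NOT the old max.
  New max = max(old_max, new_val) = max(46, 4) = 46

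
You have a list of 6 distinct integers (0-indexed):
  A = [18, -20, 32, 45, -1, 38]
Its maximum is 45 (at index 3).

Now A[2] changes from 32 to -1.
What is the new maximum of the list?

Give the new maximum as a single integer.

Answer: 45

Derivation:
Old max = 45 (at index 3)
Change: A[2] 32 -> -1
Changed element was NOT the old max.
  New max = max(old_max, new_val) = max(45, -1) = 45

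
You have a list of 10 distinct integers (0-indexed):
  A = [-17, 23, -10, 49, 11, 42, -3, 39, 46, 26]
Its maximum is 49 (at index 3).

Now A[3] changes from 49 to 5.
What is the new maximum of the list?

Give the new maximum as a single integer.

Old max = 49 (at index 3)
Change: A[3] 49 -> 5
Changed element WAS the max -> may need rescan.
  Max of remaining elements: 46
  New max = max(5, 46) = 46

Answer: 46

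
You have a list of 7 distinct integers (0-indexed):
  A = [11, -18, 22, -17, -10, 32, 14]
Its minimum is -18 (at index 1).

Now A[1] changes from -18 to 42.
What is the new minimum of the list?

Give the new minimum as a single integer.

Answer: -17

Derivation:
Old min = -18 (at index 1)
Change: A[1] -18 -> 42
Changed element WAS the min. Need to check: is 42 still <= all others?
  Min of remaining elements: -17
  New min = min(42, -17) = -17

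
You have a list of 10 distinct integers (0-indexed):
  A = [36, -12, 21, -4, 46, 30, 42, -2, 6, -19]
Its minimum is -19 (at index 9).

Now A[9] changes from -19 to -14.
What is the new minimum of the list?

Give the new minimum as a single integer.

Old min = -19 (at index 9)
Change: A[9] -19 -> -14
Changed element WAS the min. Need to check: is -14 still <= all others?
  Min of remaining elements: -12
  New min = min(-14, -12) = -14

Answer: -14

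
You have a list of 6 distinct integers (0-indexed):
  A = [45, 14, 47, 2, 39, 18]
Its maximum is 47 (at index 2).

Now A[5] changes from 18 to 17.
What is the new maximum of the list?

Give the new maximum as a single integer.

Old max = 47 (at index 2)
Change: A[5] 18 -> 17
Changed element was NOT the old max.
  New max = max(old_max, new_val) = max(47, 17) = 47

Answer: 47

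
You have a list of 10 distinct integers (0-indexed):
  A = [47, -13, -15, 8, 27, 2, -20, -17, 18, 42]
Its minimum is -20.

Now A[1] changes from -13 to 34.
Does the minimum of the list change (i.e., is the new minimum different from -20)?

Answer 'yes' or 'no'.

Answer: no

Derivation:
Old min = -20
Change: A[1] -13 -> 34
Changed element was NOT the min; min changes only if 34 < -20.
New min = -20; changed? no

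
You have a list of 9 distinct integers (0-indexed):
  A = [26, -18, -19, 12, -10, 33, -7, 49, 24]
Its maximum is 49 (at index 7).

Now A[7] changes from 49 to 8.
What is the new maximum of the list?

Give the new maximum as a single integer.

Answer: 33

Derivation:
Old max = 49 (at index 7)
Change: A[7] 49 -> 8
Changed element WAS the max -> may need rescan.
  Max of remaining elements: 33
  New max = max(8, 33) = 33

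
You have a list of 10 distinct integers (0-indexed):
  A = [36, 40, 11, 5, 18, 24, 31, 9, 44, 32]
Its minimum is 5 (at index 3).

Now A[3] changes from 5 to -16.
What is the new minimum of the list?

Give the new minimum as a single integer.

Old min = 5 (at index 3)
Change: A[3] 5 -> -16
Changed element WAS the min. Need to check: is -16 still <= all others?
  Min of remaining elements: 9
  New min = min(-16, 9) = -16

Answer: -16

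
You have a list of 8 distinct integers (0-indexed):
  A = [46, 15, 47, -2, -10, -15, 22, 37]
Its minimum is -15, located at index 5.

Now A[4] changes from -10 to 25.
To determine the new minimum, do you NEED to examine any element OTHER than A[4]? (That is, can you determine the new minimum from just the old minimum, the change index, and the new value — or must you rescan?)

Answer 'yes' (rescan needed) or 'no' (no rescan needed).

Old min = -15 at index 5
Change at index 4: -10 -> 25
Index 4 was NOT the min. New min = min(-15, 25). No rescan of other elements needed.
Needs rescan: no

Answer: no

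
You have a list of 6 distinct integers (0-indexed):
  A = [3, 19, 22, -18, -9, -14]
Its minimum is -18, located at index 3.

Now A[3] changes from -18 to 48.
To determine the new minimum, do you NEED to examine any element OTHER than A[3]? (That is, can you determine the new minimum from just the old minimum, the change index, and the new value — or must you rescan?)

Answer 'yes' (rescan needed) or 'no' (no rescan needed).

Answer: yes

Derivation:
Old min = -18 at index 3
Change at index 3: -18 -> 48
Index 3 WAS the min and new value 48 > old min -18. Must rescan other elements to find the new min.
Needs rescan: yes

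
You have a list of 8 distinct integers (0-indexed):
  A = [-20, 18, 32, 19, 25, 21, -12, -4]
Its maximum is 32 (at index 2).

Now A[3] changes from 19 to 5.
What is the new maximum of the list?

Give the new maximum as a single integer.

Old max = 32 (at index 2)
Change: A[3] 19 -> 5
Changed element was NOT the old max.
  New max = max(old_max, new_val) = max(32, 5) = 32

Answer: 32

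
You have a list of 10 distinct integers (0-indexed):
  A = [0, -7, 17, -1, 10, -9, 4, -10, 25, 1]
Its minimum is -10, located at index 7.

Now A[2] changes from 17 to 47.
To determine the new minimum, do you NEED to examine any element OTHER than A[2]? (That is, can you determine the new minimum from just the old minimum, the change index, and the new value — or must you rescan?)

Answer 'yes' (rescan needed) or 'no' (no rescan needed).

Old min = -10 at index 7
Change at index 2: 17 -> 47
Index 2 was NOT the min. New min = min(-10, 47). No rescan of other elements needed.
Needs rescan: no

Answer: no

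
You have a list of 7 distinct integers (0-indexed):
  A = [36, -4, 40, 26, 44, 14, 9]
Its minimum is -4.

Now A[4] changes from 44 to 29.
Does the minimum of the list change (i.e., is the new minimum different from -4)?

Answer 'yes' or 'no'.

Answer: no

Derivation:
Old min = -4
Change: A[4] 44 -> 29
Changed element was NOT the min; min changes only if 29 < -4.
New min = -4; changed? no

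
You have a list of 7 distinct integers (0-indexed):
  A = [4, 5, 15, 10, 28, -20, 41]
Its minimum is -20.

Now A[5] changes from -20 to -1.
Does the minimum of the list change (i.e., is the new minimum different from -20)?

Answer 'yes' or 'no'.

Answer: yes

Derivation:
Old min = -20
Change: A[5] -20 -> -1
Changed element was the min; new min must be rechecked.
New min = -1; changed? yes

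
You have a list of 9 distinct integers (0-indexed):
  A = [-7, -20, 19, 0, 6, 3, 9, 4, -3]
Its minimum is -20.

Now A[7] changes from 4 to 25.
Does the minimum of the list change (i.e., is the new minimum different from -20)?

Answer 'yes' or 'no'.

Answer: no

Derivation:
Old min = -20
Change: A[7] 4 -> 25
Changed element was NOT the min; min changes only if 25 < -20.
New min = -20; changed? no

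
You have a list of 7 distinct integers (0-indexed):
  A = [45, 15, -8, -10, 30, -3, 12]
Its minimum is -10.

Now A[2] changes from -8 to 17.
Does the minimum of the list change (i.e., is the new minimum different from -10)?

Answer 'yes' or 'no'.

Old min = -10
Change: A[2] -8 -> 17
Changed element was NOT the min; min changes only if 17 < -10.
New min = -10; changed? no

Answer: no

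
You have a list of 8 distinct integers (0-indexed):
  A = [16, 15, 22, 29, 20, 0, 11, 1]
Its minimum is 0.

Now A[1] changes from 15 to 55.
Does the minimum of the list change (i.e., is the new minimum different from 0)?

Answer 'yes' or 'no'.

Answer: no

Derivation:
Old min = 0
Change: A[1] 15 -> 55
Changed element was NOT the min; min changes only if 55 < 0.
New min = 0; changed? no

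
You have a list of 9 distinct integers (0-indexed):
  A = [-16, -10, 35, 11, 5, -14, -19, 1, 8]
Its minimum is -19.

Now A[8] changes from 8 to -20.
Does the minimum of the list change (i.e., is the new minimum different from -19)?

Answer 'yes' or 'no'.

Old min = -19
Change: A[8] 8 -> -20
Changed element was NOT the min; min changes only if -20 < -19.
New min = -20; changed? yes

Answer: yes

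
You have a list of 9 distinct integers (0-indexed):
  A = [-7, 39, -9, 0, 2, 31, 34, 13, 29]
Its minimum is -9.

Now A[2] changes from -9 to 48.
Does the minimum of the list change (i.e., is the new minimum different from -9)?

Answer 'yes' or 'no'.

Old min = -9
Change: A[2] -9 -> 48
Changed element was the min; new min must be rechecked.
New min = -7; changed? yes

Answer: yes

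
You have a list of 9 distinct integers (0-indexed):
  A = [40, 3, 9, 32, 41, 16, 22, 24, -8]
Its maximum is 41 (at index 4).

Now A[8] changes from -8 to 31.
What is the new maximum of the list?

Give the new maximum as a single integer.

Old max = 41 (at index 4)
Change: A[8] -8 -> 31
Changed element was NOT the old max.
  New max = max(old_max, new_val) = max(41, 31) = 41

Answer: 41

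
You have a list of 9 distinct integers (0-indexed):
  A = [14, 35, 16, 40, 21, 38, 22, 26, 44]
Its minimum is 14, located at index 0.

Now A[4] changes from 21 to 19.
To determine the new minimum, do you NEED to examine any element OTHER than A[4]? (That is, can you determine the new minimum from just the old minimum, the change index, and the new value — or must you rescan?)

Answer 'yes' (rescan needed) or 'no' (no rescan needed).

Answer: no

Derivation:
Old min = 14 at index 0
Change at index 4: 21 -> 19
Index 4 was NOT the min. New min = min(14, 19). No rescan of other elements needed.
Needs rescan: no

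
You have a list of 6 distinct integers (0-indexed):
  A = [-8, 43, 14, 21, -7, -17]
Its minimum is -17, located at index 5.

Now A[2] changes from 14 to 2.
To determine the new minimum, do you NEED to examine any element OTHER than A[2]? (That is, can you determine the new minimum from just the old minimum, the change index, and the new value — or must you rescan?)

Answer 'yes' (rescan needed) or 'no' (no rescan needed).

Answer: no

Derivation:
Old min = -17 at index 5
Change at index 2: 14 -> 2
Index 2 was NOT the min. New min = min(-17, 2). No rescan of other elements needed.
Needs rescan: no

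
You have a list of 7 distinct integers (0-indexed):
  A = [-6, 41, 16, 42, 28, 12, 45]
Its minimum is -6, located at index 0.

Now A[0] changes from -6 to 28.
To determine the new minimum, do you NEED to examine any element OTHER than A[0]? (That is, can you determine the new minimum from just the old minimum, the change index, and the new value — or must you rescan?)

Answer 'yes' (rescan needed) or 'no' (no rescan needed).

Answer: yes

Derivation:
Old min = -6 at index 0
Change at index 0: -6 -> 28
Index 0 WAS the min and new value 28 > old min -6. Must rescan other elements to find the new min.
Needs rescan: yes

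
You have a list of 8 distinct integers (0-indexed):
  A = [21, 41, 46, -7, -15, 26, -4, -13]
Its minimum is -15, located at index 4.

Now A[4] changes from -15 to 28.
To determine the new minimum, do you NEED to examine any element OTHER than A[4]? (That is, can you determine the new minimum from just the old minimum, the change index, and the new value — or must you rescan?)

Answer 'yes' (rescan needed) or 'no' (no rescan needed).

Old min = -15 at index 4
Change at index 4: -15 -> 28
Index 4 WAS the min and new value 28 > old min -15. Must rescan other elements to find the new min.
Needs rescan: yes

Answer: yes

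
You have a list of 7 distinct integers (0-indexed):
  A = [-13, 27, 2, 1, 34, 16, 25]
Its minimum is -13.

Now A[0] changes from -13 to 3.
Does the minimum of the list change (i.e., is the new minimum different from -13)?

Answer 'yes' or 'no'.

Answer: yes

Derivation:
Old min = -13
Change: A[0] -13 -> 3
Changed element was the min; new min must be rechecked.
New min = 1; changed? yes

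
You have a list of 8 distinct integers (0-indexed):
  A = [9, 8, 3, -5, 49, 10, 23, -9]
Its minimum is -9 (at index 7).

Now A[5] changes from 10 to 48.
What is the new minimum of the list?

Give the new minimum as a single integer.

Answer: -9

Derivation:
Old min = -9 (at index 7)
Change: A[5] 10 -> 48
Changed element was NOT the old min.
  New min = min(old_min, new_val) = min(-9, 48) = -9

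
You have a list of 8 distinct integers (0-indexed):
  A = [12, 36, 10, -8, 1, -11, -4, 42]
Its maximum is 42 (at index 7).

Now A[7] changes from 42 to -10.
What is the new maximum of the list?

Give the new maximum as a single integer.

Old max = 42 (at index 7)
Change: A[7] 42 -> -10
Changed element WAS the max -> may need rescan.
  Max of remaining elements: 36
  New max = max(-10, 36) = 36

Answer: 36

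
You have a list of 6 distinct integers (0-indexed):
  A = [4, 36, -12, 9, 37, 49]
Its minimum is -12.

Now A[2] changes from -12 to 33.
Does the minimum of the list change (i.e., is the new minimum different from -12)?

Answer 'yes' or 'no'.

Answer: yes

Derivation:
Old min = -12
Change: A[2] -12 -> 33
Changed element was the min; new min must be rechecked.
New min = 4; changed? yes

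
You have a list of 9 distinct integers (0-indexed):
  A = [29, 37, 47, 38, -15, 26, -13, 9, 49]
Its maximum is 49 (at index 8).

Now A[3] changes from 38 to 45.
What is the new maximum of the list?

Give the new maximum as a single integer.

Old max = 49 (at index 8)
Change: A[3] 38 -> 45
Changed element was NOT the old max.
  New max = max(old_max, new_val) = max(49, 45) = 49

Answer: 49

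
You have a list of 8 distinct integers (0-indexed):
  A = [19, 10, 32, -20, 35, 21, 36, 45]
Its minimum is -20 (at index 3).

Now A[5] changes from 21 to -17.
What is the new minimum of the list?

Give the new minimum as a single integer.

Old min = -20 (at index 3)
Change: A[5] 21 -> -17
Changed element was NOT the old min.
  New min = min(old_min, new_val) = min(-20, -17) = -20

Answer: -20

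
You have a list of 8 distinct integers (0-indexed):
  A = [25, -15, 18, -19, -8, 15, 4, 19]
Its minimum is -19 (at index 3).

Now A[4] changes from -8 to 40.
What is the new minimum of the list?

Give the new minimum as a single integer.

Answer: -19

Derivation:
Old min = -19 (at index 3)
Change: A[4] -8 -> 40
Changed element was NOT the old min.
  New min = min(old_min, new_val) = min(-19, 40) = -19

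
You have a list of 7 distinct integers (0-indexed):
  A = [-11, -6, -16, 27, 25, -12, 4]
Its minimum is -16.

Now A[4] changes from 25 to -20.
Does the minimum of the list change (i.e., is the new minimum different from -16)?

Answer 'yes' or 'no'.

Answer: yes

Derivation:
Old min = -16
Change: A[4] 25 -> -20
Changed element was NOT the min; min changes only if -20 < -16.
New min = -20; changed? yes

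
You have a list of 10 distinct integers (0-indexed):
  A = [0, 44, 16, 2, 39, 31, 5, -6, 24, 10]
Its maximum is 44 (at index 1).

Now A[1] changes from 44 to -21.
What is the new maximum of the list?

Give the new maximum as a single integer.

Answer: 39

Derivation:
Old max = 44 (at index 1)
Change: A[1] 44 -> -21
Changed element WAS the max -> may need rescan.
  Max of remaining elements: 39
  New max = max(-21, 39) = 39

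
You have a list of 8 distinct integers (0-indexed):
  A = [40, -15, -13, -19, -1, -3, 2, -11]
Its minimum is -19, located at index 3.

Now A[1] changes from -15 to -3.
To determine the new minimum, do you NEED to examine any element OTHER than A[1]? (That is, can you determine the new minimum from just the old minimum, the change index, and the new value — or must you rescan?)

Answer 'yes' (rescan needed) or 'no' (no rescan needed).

Answer: no

Derivation:
Old min = -19 at index 3
Change at index 1: -15 -> -3
Index 1 was NOT the min. New min = min(-19, -3). No rescan of other elements needed.
Needs rescan: no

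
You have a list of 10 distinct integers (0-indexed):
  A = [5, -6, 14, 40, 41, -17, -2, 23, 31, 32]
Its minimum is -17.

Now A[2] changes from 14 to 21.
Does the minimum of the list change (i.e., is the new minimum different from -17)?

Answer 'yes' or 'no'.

Old min = -17
Change: A[2] 14 -> 21
Changed element was NOT the min; min changes only if 21 < -17.
New min = -17; changed? no

Answer: no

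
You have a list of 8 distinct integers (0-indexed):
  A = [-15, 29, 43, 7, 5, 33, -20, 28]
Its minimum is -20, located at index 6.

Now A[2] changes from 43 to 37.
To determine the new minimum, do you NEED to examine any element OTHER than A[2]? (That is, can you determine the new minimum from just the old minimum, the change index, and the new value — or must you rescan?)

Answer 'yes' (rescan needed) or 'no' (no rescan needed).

Answer: no

Derivation:
Old min = -20 at index 6
Change at index 2: 43 -> 37
Index 2 was NOT the min. New min = min(-20, 37). No rescan of other elements needed.
Needs rescan: no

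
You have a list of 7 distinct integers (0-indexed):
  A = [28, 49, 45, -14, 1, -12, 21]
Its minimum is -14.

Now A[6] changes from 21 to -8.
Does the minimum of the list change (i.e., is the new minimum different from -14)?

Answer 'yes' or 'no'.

Old min = -14
Change: A[6] 21 -> -8
Changed element was NOT the min; min changes only if -8 < -14.
New min = -14; changed? no

Answer: no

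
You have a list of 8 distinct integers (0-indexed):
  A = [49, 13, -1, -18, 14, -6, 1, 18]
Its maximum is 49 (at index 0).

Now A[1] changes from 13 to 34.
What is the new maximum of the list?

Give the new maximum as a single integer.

Answer: 49

Derivation:
Old max = 49 (at index 0)
Change: A[1] 13 -> 34
Changed element was NOT the old max.
  New max = max(old_max, new_val) = max(49, 34) = 49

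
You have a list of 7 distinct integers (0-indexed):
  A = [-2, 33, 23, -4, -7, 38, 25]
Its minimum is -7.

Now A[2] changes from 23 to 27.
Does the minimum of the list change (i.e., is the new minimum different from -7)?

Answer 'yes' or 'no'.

Old min = -7
Change: A[2] 23 -> 27
Changed element was NOT the min; min changes only if 27 < -7.
New min = -7; changed? no

Answer: no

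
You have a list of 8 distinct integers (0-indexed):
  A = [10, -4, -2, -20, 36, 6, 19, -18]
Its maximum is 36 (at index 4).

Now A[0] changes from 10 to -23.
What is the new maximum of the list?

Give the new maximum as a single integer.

Answer: 36

Derivation:
Old max = 36 (at index 4)
Change: A[0] 10 -> -23
Changed element was NOT the old max.
  New max = max(old_max, new_val) = max(36, -23) = 36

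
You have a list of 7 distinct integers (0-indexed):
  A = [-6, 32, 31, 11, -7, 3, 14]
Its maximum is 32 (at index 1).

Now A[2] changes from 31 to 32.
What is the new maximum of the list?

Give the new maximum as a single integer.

Answer: 32

Derivation:
Old max = 32 (at index 1)
Change: A[2] 31 -> 32
Changed element was NOT the old max.
  New max = max(old_max, new_val) = max(32, 32) = 32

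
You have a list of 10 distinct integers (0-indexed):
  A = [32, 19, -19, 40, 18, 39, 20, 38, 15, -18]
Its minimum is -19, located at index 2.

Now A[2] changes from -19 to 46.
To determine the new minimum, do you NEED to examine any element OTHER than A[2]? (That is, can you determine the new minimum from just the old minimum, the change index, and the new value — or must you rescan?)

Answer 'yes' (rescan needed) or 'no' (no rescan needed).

Answer: yes

Derivation:
Old min = -19 at index 2
Change at index 2: -19 -> 46
Index 2 WAS the min and new value 46 > old min -19. Must rescan other elements to find the new min.
Needs rescan: yes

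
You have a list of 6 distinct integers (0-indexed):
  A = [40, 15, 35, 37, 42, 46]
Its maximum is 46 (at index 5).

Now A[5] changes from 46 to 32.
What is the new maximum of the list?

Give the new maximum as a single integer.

Answer: 42

Derivation:
Old max = 46 (at index 5)
Change: A[5] 46 -> 32
Changed element WAS the max -> may need rescan.
  Max of remaining elements: 42
  New max = max(32, 42) = 42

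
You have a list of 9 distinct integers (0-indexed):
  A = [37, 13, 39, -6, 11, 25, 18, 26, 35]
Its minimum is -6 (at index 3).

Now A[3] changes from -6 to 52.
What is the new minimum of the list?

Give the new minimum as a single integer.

Answer: 11

Derivation:
Old min = -6 (at index 3)
Change: A[3] -6 -> 52
Changed element WAS the min. Need to check: is 52 still <= all others?
  Min of remaining elements: 11
  New min = min(52, 11) = 11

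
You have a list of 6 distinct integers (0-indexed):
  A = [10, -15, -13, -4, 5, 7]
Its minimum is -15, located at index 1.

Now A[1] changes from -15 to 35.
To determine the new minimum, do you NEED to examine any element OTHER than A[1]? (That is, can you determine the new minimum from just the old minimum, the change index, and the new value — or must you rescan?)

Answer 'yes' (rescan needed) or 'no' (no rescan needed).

Answer: yes

Derivation:
Old min = -15 at index 1
Change at index 1: -15 -> 35
Index 1 WAS the min and new value 35 > old min -15. Must rescan other elements to find the new min.
Needs rescan: yes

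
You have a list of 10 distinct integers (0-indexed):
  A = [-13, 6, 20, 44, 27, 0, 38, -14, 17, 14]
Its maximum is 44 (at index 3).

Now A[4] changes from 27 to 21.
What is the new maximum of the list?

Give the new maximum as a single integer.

Old max = 44 (at index 3)
Change: A[4] 27 -> 21
Changed element was NOT the old max.
  New max = max(old_max, new_val) = max(44, 21) = 44

Answer: 44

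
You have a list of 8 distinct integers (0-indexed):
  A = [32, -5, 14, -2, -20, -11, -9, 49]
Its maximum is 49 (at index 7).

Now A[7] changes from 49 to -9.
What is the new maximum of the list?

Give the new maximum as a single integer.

Old max = 49 (at index 7)
Change: A[7] 49 -> -9
Changed element WAS the max -> may need rescan.
  Max of remaining elements: 32
  New max = max(-9, 32) = 32

Answer: 32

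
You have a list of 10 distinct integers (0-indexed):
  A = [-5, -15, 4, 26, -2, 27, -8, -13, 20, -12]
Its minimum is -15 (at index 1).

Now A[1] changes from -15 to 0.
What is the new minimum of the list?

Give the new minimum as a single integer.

Old min = -15 (at index 1)
Change: A[1] -15 -> 0
Changed element WAS the min. Need to check: is 0 still <= all others?
  Min of remaining elements: -13
  New min = min(0, -13) = -13

Answer: -13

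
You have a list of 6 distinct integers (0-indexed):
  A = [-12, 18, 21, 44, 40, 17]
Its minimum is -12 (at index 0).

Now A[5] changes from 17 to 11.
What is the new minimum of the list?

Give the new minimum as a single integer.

Old min = -12 (at index 0)
Change: A[5] 17 -> 11
Changed element was NOT the old min.
  New min = min(old_min, new_val) = min(-12, 11) = -12

Answer: -12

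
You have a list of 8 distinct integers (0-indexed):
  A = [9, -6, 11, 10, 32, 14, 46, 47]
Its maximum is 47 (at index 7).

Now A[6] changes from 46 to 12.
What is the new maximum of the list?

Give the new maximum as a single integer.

Answer: 47

Derivation:
Old max = 47 (at index 7)
Change: A[6] 46 -> 12
Changed element was NOT the old max.
  New max = max(old_max, new_val) = max(47, 12) = 47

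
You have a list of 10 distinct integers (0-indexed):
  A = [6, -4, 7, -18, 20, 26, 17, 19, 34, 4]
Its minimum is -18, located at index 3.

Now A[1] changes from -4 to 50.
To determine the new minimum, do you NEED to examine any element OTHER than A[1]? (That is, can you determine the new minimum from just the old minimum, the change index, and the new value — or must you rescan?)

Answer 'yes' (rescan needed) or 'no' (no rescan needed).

Old min = -18 at index 3
Change at index 1: -4 -> 50
Index 1 was NOT the min. New min = min(-18, 50). No rescan of other elements needed.
Needs rescan: no

Answer: no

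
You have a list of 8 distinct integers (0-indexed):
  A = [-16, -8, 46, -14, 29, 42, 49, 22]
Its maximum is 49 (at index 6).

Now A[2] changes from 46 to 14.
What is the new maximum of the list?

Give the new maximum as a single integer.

Answer: 49

Derivation:
Old max = 49 (at index 6)
Change: A[2] 46 -> 14
Changed element was NOT the old max.
  New max = max(old_max, new_val) = max(49, 14) = 49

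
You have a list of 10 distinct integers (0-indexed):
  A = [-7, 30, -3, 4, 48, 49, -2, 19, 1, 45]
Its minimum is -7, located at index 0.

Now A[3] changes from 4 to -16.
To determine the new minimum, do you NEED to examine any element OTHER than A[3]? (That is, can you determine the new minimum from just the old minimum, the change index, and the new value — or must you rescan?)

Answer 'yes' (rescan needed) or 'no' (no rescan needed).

Answer: no

Derivation:
Old min = -7 at index 0
Change at index 3: 4 -> -16
Index 3 was NOT the min. New min = min(-7, -16). No rescan of other elements needed.
Needs rescan: no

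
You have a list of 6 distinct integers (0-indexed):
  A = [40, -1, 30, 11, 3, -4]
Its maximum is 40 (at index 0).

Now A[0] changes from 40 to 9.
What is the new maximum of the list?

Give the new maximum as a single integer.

Answer: 30

Derivation:
Old max = 40 (at index 0)
Change: A[0] 40 -> 9
Changed element WAS the max -> may need rescan.
  Max of remaining elements: 30
  New max = max(9, 30) = 30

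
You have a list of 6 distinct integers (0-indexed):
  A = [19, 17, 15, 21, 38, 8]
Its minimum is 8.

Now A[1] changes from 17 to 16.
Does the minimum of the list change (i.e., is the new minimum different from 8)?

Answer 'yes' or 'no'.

Answer: no

Derivation:
Old min = 8
Change: A[1] 17 -> 16
Changed element was NOT the min; min changes only if 16 < 8.
New min = 8; changed? no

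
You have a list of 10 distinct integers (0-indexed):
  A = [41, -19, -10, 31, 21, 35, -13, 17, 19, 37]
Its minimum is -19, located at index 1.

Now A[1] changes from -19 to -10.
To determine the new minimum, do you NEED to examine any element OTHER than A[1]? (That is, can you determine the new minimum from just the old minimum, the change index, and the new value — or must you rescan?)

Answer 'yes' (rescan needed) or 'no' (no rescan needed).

Answer: yes

Derivation:
Old min = -19 at index 1
Change at index 1: -19 -> -10
Index 1 WAS the min and new value -10 > old min -19. Must rescan other elements to find the new min.
Needs rescan: yes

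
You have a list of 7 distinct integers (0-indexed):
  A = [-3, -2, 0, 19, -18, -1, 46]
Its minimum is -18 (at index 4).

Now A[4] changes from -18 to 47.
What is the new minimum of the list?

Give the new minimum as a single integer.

Answer: -3

Derivation:
Old min = -18 (at index 4)
Change: A[4] -18 -> 47
Changed element WAS the min. Need to check: is 47 still <= all others?
  Min of remaining elements: -3
  New min = min(47, -3) = -3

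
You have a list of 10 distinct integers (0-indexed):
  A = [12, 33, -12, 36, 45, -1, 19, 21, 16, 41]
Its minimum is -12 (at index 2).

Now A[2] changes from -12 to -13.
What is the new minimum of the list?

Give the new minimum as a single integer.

Old min = -12 (at index 2)
Change: A[2] -12 -> -13
Changed element WAS the min. Need to check: is -13 still <= all others?
  Min of remaining elements: -1
  New min = min(-13, -1) = -13

Answer: -13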